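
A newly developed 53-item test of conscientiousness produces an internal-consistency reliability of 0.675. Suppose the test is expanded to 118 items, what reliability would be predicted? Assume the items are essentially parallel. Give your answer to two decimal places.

n = 118/53 = 2.2264
r_new = 2.2264·0.675 / [1 + (2.2264 − 1)·0.675]
r_new = 1.5028 / 1.8278 ≈ 0.8222

0.82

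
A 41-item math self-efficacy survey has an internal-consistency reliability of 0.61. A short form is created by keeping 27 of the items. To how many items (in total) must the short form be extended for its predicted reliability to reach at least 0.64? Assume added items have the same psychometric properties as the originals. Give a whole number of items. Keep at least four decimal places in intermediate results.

Short-form reliability: n = 27/41 = 0.6585; r_27 = n·r/(1+(n−1)r) ≈ 0.5074
Length factor from the short form to reach 0.64: n' = 0.64(1 − 0.5074) / [0.5074(1 − 0.64)] ≈ 1.7259
Items = 1.7259 × 27 ≈ 46.60 → 47

47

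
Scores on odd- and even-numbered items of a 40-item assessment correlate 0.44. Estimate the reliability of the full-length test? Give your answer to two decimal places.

r_full = 2(0.44) / (1 + 0.44)
       = 0.8800 / 1.4400 = 0.6111

0.61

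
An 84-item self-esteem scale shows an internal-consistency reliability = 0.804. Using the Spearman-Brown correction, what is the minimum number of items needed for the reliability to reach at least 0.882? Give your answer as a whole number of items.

154

Invert Spearman-Brown to solve for n:
n = r*(1 − r) / [ r (1 − r*) ]
n = [0.882 × 0.196] / [0.804 × 0.118]
n = 0.172872 / 0.094872 ≈ 1.8222
So the test needs 1.8222 × 84 ≈ 153.06 items; rounding up, 154.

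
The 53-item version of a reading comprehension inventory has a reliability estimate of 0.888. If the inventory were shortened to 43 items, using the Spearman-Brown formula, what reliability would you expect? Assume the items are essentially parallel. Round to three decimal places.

0.865

n = 43/53 = 0.8113
r_new = (0.8113 × 0.888) / (1 + (0.8113 − 1) × 0.888)
     = 0.7204 / 0.8324 = 0.8654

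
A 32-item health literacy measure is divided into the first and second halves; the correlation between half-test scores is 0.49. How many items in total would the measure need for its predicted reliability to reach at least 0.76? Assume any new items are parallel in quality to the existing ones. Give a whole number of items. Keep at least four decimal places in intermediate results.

Corrected full-test reliability: r_full = 2 × 0.49 / (1 + 0.49) ≈ 0.6577
n = r_tgt(1 − r_full) / [r_full(1 − r_tgt)] = 0.76 × 0.3423 / (0.6577 × 0.24) ≈ 1.6481
Required items = 1.6481 × 32 = 52.74, so 53 items.

53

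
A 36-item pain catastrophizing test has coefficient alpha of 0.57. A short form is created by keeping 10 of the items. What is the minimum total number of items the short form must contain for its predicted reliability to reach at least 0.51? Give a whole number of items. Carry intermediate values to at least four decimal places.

29

First, r for the 10-item form: n = 10/36 = 0.2778, so r_10 = 0.2778·0.57/(1 + (0.2778 − 1)·0.57) = 0.2691
Then solve for n' with r_old = 0.2691, r_target = 0.51: n' = 0.51(1 − 0.2691)/[0.2691(1 − 0.51)] = 2.8270
Total items = 2.8270 × 10 = 28.27, rounded up to 29.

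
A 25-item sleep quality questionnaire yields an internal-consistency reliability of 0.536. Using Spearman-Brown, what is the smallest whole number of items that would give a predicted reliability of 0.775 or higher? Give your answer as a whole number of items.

75

Rearranging the Spearman-Brown formula for n,
n = r*(1 − r) / [ r (1 − r*) ]
n = 0.775(1 − 0.536) / [0.536(1 − 0.775)]
n = 0.359600 / 0.120600 ≈ 2.9818
So the test needs 2.9818 × 25 ≈ 74.54 items; rounding up, 75.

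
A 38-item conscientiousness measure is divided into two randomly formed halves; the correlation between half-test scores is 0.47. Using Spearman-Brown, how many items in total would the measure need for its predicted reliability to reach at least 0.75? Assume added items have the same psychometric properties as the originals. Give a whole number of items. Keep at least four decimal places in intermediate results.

r_full = 2(0.47)/(1 + 0.47) = 0.6395
Solve Spearman-Brown for n: n = 0.75(1 − 0.6395) / [0.6395(1 − 0.75)] = 1.6912
Required items = 1.6912 × 38 = 64.27, so 65 items.

65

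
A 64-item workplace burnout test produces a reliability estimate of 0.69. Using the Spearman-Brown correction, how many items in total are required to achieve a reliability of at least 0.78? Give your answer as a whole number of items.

Invert Spearman-Brown to solve for n:
n = r*(1 − r) / [ r (1 − r*) ]
n = [0.78 × 0.31] / [0.69 × 0.22]
  = 0.2418 / 0.1518 = 1.5929
So the test needs 1.5929 × 64 ≈ 101.95 items; rounding up, 102.

102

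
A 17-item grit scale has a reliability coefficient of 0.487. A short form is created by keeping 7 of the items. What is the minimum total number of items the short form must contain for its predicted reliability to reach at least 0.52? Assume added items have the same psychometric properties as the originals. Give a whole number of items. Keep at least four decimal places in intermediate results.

Short-form reliability: n = 7/17 = 0.4118; r_7 = n·r/(1+(n−1)r) ≈ 0.2811
Length factor from the short form to reach 0.52: n' = 0.52(1 − 0.2811) / [0.2811(1 − 0.52)] ≈ 2.7706
Total items = 2.7706 × 7 = 19.39, rounded up to 20.

20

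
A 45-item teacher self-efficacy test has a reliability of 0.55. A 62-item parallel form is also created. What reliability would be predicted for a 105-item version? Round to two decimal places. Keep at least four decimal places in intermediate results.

The 62-item form is not needed; work directly from the 45-item form with n = 105/45 = 2.3333.
r_{105} = n·r / (1 + (n − 1)·r) = 1.2833 / 1.7333 ≈ 0.7404

0.74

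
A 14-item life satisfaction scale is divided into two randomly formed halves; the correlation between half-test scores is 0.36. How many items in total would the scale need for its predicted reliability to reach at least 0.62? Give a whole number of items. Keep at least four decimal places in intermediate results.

21

Corrected full-test reliability: r_full = 2 × 0.36 / (1 + 0.36) ≈ 0.5294
Solve Spearman-Brown for n: n = 0.62(1 − 0.5294) / [0.5294(1 − 0.62)] = 1.4504
Required items = 1.4504 × 14 = 20.31, so 21 items.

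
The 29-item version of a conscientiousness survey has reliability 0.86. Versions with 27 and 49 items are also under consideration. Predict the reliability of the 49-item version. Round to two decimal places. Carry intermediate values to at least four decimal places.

The 27-item form is not needed; work directly from the 29-item form with n = 49/29 = 1.6897.
r_{49} = n·r / (1 + (n − 1)·r) = 1.4531 / 1.5931 ≈ 0.9121

0.91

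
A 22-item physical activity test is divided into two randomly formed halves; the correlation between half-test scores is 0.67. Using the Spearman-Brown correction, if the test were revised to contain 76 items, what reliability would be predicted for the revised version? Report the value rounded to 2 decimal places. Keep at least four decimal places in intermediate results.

Spearman-Brown correction (n = 2): r_full = 2·0.67/(1 + 0.67) = 0.8024
Then adjust to 76 items: n = 76/22 = 3.4545
r_new = n·r_full / (1 + (n − 1)·r_full) = 2.7719 / 2.9695 ≈ 0.9335

0.93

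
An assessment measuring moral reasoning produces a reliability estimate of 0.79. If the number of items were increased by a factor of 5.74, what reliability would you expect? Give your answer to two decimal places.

Spearman-Brown: r_new = n·r / (1 + (n − 1)·r)
r_new = (5.74 × 0.79) / (1 + (5.74 − 1) × 0.79)
r_new = 4.5346 / 4.7446 ≈ 0.9557

0.96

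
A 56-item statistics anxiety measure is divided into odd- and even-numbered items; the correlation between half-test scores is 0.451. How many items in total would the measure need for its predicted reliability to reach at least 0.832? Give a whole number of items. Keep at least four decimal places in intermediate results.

Corrected full-test reliability: r_full = 2 × 0.451 / (1 + 0.451) ≈ 0.6216
Solve Spearman-Brown for n: n = 0.832(1 − 0.6216) / [0.6216(1 − 0.832)] = 3.0148
Required items = 3.0148 × 56 = 168.83, so 169 items.

169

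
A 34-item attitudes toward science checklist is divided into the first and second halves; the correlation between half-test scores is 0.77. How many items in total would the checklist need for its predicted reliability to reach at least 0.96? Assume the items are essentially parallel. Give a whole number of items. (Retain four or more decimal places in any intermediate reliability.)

122

r_full = 2(0.77)/(1 + 0.77) = 0.8701
n = r_tgt(1 − r_full) / [r_full(1 − r_tgt)] = 0.96 × 0.1299 / (0.8701 × 0.04) ≈ 3.5830
Items = 3.5830 × 34 ≈ 121.82 → 122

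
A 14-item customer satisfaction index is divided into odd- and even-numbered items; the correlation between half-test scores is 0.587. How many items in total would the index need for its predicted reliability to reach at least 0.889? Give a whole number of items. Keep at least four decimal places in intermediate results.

40

Corrected full-test reliability: r_full = 2 × 0.587 / (1 + 0.587) ≈ 0.7398
Solve Spearman-Brown for n: n = 0.889(1 − 0.7398) / [0.7398(1 − 0.889)] = 2.8169
Items = 2.8169 × 14 ≈ 39.44 → 40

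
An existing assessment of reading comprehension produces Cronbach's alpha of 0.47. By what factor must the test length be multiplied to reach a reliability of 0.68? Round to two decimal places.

n = 0.68(1 − 0.47) / [0.47(1 − 0.68)]
  = 0.3604 / 0.1504 = 2.3963

2.40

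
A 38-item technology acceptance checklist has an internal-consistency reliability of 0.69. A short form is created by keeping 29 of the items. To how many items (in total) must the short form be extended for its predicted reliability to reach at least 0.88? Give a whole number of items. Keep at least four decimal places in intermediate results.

126

First, r for the 29-item form: n = 29/38 = 0.7632, so r_29 = 0.7632·0.69/(1 + (0.7632 − 1)·0.69) = 0.6295
Then solve for n' with r_old = 0.6295, r_target = 0.88: n' = 0.88(1 − 0.6295)/[0.6295(1 − 0.88)] = 4.3161
Items = 4.3161 × 29 ≈ 125.17 → 126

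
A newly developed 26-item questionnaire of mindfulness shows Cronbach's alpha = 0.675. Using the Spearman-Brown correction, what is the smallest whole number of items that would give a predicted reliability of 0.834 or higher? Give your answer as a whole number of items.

63

n = [0.834 × 0.325] / [0.675 × 0.166]
  = 0.271050 / 0.112050 = 2.4190
Items needed = n × 26 = 2.4190 × 26 ≈ 62.89 → round up to 63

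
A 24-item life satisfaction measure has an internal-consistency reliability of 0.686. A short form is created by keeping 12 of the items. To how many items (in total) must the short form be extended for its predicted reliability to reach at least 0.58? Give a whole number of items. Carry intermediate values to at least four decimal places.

16

First, r for the 12-item form: n = 12/24 = 0.5000, so r_12 = 0.5000·0.686/(1 + (0.5000 − 1)·0.686) = 0.5221
Then solve for n' with r_old = 0.5221, r_target = 0.58: n' = 0.58(1 − 0.5221)/[0.5221(1 − 0.58)] = 1.2640
Items = 1.2640 × 12 ≈ 15.17 → 16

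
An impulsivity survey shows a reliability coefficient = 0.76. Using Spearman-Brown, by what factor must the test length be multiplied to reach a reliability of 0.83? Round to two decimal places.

n = 0.83(1 − 0.76) / [0.76(1 − 0.83)]
n = 0.1992 / 0.1292 ≈ 1.5418

1.54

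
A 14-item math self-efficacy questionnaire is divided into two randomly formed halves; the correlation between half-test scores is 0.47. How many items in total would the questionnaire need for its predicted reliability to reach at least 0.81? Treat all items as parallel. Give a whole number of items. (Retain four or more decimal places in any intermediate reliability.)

r_full = 2(0.47)/(1 + 0.47) = 0.6395
Solve Spearman-Brown for n: n = 0.81(1 − 0.6395) / [0.6395(1 − 0.81)] = 2.4032
Required items = 2.4032 × 14 = 33.64, so 34 items.

34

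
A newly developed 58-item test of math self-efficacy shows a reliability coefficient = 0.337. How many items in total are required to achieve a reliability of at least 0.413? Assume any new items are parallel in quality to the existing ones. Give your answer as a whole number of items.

81

n = 0.413(1 − 0.337) / [0.337(1 − 0.413)]
n = 0.273819 / 0.197819 ≈ 1.3842
So the test needs 1.3842 × 58 ≈ 80.28 items; rounding up, 81.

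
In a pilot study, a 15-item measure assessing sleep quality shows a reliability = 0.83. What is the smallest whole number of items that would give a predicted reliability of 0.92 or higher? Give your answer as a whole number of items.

36

Invert Spearman-Brown to solve for n:
n = r*(1 − r) / [ r (1 − r*) ]
n = 0.92 × (1 − 0.83) / [ 0.83 × (1 − 0.92) ]
  = 0.1564 / 0.0664 = 2.3554
2.3554 × 15 = 35.33 → 36 items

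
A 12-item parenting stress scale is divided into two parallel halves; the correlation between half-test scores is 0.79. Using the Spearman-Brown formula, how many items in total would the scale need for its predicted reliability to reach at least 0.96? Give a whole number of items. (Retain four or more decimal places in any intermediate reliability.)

39

Corrected full-test reliability: r_full = 2 × 0.79 / (1 + 0.79) ≈ 0.8827
n = r_tgt(1 − r_full) / [r_full(1 − r_tgt)] = 0.96 × 0.1173 / (0.8827 × 0.04) ≈ 3.1893
Items = 3.1893 × 12 ≈ 38.27 → 39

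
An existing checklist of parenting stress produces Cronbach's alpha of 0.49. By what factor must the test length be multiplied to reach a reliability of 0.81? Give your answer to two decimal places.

n = [0.81 × 0.51] / [0.49 × 0.19]
  = 0.4131 / 0.0931 = 4.4372

4.44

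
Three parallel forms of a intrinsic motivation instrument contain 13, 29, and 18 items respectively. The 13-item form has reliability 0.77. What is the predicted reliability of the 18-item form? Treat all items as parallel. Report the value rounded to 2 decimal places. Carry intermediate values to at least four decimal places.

Only the ratio of lengths matters: n = 18/13 = 1.3846
r_{18} = n·r / (1 + (n − 1)·r) = 1.0661 / 1.2961 ≈ 0.8225

0.82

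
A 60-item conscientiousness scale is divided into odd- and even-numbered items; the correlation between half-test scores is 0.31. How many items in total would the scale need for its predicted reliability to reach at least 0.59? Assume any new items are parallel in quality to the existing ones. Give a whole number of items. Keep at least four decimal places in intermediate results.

r_full = 2(0.31)/(1 + 0.31) = 0.4733
Solve Spearman-Brown for n: n = 0.59(1 − 0.4733) / [0.4733(1 − 0.59)] = 1.6014
Items = 1.6014 × 60 ≈ 96.08 → 97

97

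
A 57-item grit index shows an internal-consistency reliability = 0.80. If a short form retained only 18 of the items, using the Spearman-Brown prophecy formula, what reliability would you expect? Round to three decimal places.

The new length is 18/57 = 0.3158 times the old.
By Spearman-Brown, r_new = n r / (1 + (n − 1) r).
r_new = 0.3158·0.80 / [1 + (0.3158 − 1)·0.80]
     = 0.2526 / 0.4526 = 0.5581

0.558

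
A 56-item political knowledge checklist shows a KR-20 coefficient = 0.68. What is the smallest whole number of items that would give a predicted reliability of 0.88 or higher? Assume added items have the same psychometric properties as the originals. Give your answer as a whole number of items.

n = 0.88 × (1 − 0.68) / [ 0.68 × (1 − 0.88) ]
n = 0.2816 / 0.0816 ≈ 3.4510
3.4510 × 56 = 193.26 → 194 items

194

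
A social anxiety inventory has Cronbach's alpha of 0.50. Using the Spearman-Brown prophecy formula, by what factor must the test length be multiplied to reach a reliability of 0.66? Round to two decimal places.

Invert Spearman-Brown to solve for n:
n = r_target (1 − r_old) / [ r_old (1 − r_target) ]
n = 0.66(1 − 0.50) / [0.50(1 − 0.66)]
  = 0.3300 / 0.1700 = 1.9412

1.94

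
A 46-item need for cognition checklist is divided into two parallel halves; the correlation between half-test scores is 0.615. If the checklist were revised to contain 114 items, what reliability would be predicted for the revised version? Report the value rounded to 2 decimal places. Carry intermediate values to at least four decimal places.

Spearman-Brown correction (n = 2): r_full = 2·0.615/(1 + 0.615) = 0.7616
Then adjust to 114 items: n = 114/46 = 2.4783
r_new = n·r_full / (1 + (n − 1)·r_full) = 1.8875 / 2.1259 ≈ 0.8879

0.89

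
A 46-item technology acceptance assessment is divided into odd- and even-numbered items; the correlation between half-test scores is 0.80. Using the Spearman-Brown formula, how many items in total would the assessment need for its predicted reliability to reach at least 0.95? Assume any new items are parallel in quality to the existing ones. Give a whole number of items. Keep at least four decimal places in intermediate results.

110

r_full = 2(0.80)/(1 + 0.80) = 0.8889
Solve Spearman-Brown for n: n = 0.95(1 − 0.8889) / [0.8889(1 − 0.95)] = 2.3747
Required items = 2.3747 × 46 = 109.24, so 110 items.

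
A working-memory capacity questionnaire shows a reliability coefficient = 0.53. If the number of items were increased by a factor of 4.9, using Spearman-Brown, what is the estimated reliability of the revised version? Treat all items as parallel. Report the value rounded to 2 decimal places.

0.85

Apply the Spearman-Brown prophecy formula, r' = nr / [1 + (n − 1)r]:
r_new = (4.9 × 0.53) / (1 + (4.9 − 1) × 0.53)
     = 2.5970 / 3.0670 = 0.8468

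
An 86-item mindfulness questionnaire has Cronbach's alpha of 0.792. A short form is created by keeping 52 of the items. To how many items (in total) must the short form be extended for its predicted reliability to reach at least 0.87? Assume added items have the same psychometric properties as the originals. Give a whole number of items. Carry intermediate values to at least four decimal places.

First, r for the 52-item form: n = 52/86 = 0.6047, so r_52 = 0.6047·0.792/(1 + (0.6047 − 1)·0.792) = 0.6972
Length factor from the short form to reach 0.87: n' = 0.87(1 − 0.6972) / [0.6972(1 − 0.87)] ≈ 2.9065
Items = 2.9065 × 52 ≈ 151.14 → 152

152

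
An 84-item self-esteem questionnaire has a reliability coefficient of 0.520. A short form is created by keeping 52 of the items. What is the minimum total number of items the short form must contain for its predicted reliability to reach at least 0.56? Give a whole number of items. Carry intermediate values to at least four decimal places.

99

First, r for the 52-item form: n = 52/84 = 0.6190, so r_52 = 0.6190·0.520/(1 + (0.6190 − 1)·0.520) = 0.4014
Then solve for n' with r_old = 0.4014, r_target = 0.56: n' = 0.56(1 − 0.4014)/[0.4014(1 − 0.56)] = 1.8980
Items = 1.8980 × 52 ≈ 98.70 → 99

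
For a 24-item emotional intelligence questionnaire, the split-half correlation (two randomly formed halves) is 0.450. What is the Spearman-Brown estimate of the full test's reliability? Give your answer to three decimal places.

0.621

Each half is half the length of the full test, so the full test is n = 2 times a half.
r_full = 2(0.450) / (1 + 0.450)
       = 0.9000 / 1.4500 = 0.6207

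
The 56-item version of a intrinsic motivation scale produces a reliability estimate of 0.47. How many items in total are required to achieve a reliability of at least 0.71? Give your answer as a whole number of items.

Rearranging the Spearman-Brown formula for n,
n = r*(1 − r) / [ r (1 − r*) ]
n = 0.71(1 − 0.47) / [0.47(1 − 0.71)]
  = 0.3763 / 0.1363 = 2.7608
Items needed = n × 56 = 2.7608 × 56 ≈ 154.60 → round up to 155

155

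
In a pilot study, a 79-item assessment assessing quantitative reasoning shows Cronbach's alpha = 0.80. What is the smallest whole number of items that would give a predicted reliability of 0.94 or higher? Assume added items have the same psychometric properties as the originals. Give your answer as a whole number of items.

Invert Spearman-Brown to solve for n:
n = r*(1 − r) / [ r (1 − r*) ]
n = 0.94 × (1 − 0.80) / [ 0.80 × (1 − 0.94) ]
n = 0.1880 / 0.0480 ≈ 3.9167
So the test needs 3.9167 × 79 ≈ 309.42 items; rounding up, 310.

310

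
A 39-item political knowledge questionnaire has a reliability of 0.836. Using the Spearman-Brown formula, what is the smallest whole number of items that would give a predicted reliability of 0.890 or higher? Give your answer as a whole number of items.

62

n = [0.890 × 0.164] / [0.836 × 0.110]
n = 0.145960 / 0.091960 ≈ 1.5872
Items needed = n × 39 = 1.5872 × 39 ≈ 61.90 → round up to 62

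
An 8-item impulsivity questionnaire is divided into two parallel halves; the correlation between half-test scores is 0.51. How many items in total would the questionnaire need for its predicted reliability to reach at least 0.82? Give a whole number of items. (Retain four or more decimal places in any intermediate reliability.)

Corrected full-test reliability: r_full = 2 × 0.51 / (1 + 0.51) ≈ 0.6755
Solve Spearman-Brown for n: n = 0.82(1 − 0.6755) / [0.6755(1 − 0.82)] = 2.1884
Required items = 2.1884 × 8 = 17.51, so 18 items.

18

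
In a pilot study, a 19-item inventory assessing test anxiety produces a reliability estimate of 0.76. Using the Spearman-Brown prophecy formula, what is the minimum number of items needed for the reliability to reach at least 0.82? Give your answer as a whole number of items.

n = 0.82 × (1 − 0.76) / [ 0.76 × (1 − 0.82) ]
n = 0.1968 / 0.1368 ≈ 1.4386
So the test needs 1.4386 × 19 ≈ 27.33 items; rounding up, 28.

28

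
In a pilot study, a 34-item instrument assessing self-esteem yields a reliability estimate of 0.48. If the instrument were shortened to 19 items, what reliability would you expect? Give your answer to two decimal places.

n = 19/34 = 0.5588
r_new = (0.5588 × 0.48) / (1 + (0.5588 − 1) × 0.48)
r_new = 0.2682 / 0.7882 ≈ 0.3403

0.34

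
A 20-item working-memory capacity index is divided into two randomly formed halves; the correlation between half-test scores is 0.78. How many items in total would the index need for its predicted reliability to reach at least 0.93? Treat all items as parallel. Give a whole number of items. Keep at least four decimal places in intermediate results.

Corrected full-test reliability: r_full = 2 × 0.78 / (1 + 0.78) ≈ 0.8764
n = r_tgt(1 − r_full) / [r_full(1 − r_tgt)] = 0.93 × 0.1236 / (0.8764 × 0.07) ≈ 1.8737
Items = 1.8737 × 20 ≈ 37.47 → 38

38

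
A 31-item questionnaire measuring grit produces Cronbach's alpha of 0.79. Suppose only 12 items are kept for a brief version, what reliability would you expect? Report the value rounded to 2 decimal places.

Length ratio n = 12/31 = 0.3871
r_new = (0.3871 × 0.79) / (1 + (0.3871 − 1) × 0.79)
r_new = 0.3058 / 0.5158 ≈ 0.5929

0.59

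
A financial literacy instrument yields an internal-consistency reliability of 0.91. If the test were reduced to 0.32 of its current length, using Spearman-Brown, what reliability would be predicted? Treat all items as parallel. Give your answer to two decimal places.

0.76

r_new = 0.32·0.91 / [1 + (0.32 − 1)·0.91]
r_new = 0.2912 / 0.3812 ≈ 0.7639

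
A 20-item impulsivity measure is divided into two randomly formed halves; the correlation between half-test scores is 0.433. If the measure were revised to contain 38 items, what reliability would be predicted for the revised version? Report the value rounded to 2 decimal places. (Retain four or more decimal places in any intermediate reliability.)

0.74

Full-test reliability from the split-half r: r_full = 2(0.433)/(1 + 0.433) = 0.6043
Then adjust to 38 items: n = 38/20 = 1.9000
r_new = n·r_full / (1 + (n − 1)·r_full) = 1.1482 / 1.5439 ≈ 0.7437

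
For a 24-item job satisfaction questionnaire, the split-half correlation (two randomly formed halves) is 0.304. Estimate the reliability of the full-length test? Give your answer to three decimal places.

Each half is half the length of the full test, so the full test is n = 2 times a half.
r_full = 2(0.304) / (1 + 0.304)
r_full = 0.6080 / 1.3040 ≈ 0.4663

0.466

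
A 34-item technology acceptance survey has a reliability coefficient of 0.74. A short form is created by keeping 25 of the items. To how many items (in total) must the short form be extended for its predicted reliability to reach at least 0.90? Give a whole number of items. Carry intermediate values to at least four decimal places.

First, r for the 25-item form: n = 25/34 = 0.7353, so r_25 = 0.7353·0.74/(1 + (0.7353 − 1)·0.74) = 0.6767
Length factor from the short form to reach 0.90: n' = 0.90(1 − 0.6767) / [0.6767(1 − 0.90)] ≈ 4.2998
Total items = 4.2998 × 25 = 107.50, rounded up to 108.

108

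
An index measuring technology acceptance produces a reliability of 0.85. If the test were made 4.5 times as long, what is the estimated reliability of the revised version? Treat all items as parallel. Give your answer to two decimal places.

r_new = 4.5·0.85 / [1 + (4.5 − 1)·0.85]
     = 3.8250 / 3.9750 = 0.9623

0.96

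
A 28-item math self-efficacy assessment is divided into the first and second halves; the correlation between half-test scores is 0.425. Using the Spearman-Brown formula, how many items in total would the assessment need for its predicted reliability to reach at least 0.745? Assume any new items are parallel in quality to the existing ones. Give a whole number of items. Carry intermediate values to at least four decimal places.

Corrected full-test reliability: r_full = 2 × 0.425 / (1 + 0.425) ≈ 0.5965
Solve Spearman-Brown for n: n = 0.745(1 − 0.5965) / [0.5965(1 − 0.745)] = 1.9763
Required items = 1.9763 × 28 = 55.34, so 56 items.

56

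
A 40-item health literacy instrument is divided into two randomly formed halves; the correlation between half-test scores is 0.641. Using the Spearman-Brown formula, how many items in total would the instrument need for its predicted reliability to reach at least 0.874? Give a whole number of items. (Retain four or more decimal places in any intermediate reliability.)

r_full = 2(0.641)/(1 + 0.641) = 0.7812
n = r_tgt(1 − r_full) / [r_full(1 − r_tgt)] = 0.874 × 0.2188 / (0.7812 × 0.126) ≈ 1.9428
Items = 1.9428 × 40 ≈ 77.71 → 78

78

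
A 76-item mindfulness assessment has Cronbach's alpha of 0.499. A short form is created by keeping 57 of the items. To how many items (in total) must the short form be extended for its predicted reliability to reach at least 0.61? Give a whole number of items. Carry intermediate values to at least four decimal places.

Short-form reliability: n = 57/76 = 0.7500; r_57 = n·r/(1+(n−1)r) ≈ 0.4276
Length factor from the short form to reach 0.61: n' = 0.61(1 − 0.4276) / [0.4276(1 − 0.61)] ≈ 2.0938
Items = 2.0938 × 57 ≈ 119.35 → 120

120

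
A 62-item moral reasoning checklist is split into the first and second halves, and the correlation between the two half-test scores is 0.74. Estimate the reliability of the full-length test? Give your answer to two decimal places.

Each half is half the length of the full test, so the full test is n = 2 times a half.
r_full = 2(0.74) / (1 + 0.74)
       = 1.4800 / 1.7400 = 0.8506

0.85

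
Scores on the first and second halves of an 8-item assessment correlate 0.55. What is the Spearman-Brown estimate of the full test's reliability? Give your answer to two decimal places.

The full test is twice the length of either half (n = 2).
r_full = 2(0.55) / (1 + 0.55)
r_full = 1.1000 / 1.5500 ≈ 0.7097

0.71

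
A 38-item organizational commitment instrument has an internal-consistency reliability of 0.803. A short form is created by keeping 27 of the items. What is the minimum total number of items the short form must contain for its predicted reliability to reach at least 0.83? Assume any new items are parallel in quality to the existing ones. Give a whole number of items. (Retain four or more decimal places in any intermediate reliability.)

Short-form reliability: n = 27/38 = 0.7105; r_27 = n·r/(1+(n−1)r) ≈ 0.7433
Length factor from the short form to reach 0.83: n' = 0.83(1 − 0.7433) / [0.7433(1 − 0.83)] ≈ 1.6861
Items = 1.6861 × 27 ≈ 45.52 → 46

46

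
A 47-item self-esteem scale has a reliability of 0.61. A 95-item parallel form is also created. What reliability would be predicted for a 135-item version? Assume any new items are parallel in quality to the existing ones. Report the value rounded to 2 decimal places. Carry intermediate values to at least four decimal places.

0.82

The 95-item form is not needed; work directly from the 47-item form with n = 135/47 = 2.8723.
r_{135} = n·r / (1 + (n − 1)·r) = 1.7521 / 2.1421 ≈ 0.8179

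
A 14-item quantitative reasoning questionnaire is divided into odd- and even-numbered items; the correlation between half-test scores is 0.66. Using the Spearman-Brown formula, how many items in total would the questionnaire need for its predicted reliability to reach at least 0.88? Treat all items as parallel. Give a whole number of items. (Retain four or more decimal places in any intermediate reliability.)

27

Corrected full-test reliability: r_full = 2 × 0.66 / (1 + 0.66) ≈ 0.7952
Solve Spearman-Brown for n: n = 0.88(1 − 0.7952) / [0.7952(1 − 0.88)] = 1.8887
Required items = 1.8887 × 14 = 26.44, so 27 items.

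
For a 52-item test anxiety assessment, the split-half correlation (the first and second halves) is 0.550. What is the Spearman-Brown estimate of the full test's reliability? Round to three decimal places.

Apply the Spearman-Brown correction with n = 2:
r_full = 2r_hh / (1 + r_hh) = 2 × 0.550 / (1 + 0.550)
r_full = 1.1000 / 1.5500 ≈ 0.7097

0.710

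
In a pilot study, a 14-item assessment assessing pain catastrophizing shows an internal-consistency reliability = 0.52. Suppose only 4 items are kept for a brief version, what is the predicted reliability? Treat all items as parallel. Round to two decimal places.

0.24

Length ratio n = 4/14 = 0.2857
By Spearman-Brown, r_new = n r / (1 + (n − 1) r).
r_new = 0.2857·0.52 / [1 + (0.2857 − 1)·0.52]
     = 0.1486 / 0.6286 = 0.2364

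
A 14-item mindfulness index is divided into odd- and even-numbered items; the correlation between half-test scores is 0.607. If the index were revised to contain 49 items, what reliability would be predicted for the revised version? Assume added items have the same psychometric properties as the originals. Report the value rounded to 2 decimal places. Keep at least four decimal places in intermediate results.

First correct the split-half correlation to full-test reliability: r_full = 2 × 0.607 / (1 + 0.607) ≈ 0.7554
Length factor from 14 to 49 items: n = 49/14 = 3.5000
r_new = n·r_full / (1 + (n − 1)·r_full) = 2.6439 / 2.8885 ≈ 0.9153

0.92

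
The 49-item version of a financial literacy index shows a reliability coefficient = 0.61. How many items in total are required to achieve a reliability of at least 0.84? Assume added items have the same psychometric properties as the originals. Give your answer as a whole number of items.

Invert Spearman-Brown to solve for n:
n = r*(1 − r) / [ r (1 − r*) ]
n = 0.84 × (1 − 0.61) / [ 0.61 × (1 − 0.84) ]
n = 0.3276 / 0.0976 ≈ 3.3566
3.3566 × 49 = 164.47 → 165 items

165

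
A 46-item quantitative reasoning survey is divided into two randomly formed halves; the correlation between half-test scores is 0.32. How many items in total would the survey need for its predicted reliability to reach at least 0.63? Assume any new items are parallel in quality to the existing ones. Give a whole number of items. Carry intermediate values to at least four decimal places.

r_full = 2(0.32)/(1 + 0.32) = 0.4848
Solve Spearman-Brown for n: n = 0.63(1 − 0.4848) / [0.4848(1 − 0.63)] = 1.8095
Items = 1.8095 × 46 ≈ 83.24 → 84

84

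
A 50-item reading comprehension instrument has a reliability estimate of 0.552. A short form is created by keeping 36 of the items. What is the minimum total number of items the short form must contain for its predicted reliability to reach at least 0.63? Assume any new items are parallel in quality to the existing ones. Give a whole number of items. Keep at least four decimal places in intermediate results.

70

Short-form reliability: n = 36/50 = 0.7200; r_36 = n·r/(1+(n−1)r) ≈ 0.4701
Then solve for n' with r_old = 0.4701, r_target = 0.63: n' = 0.63(1 − 0.4701)/[0.4701(1 − 0.63)] = 1.9193
Total items = 1.9193 × 36 = 69.09, rounded up to 70.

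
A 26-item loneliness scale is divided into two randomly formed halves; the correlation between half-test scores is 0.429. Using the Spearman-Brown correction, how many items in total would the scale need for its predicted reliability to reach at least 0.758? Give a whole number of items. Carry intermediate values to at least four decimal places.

55

Corrected full-test reliability: r_full = 2 × 0.429 / (1 + 0.429) ≈ 0.6004
Solve Spearman-Brown for n: n = 0.758(1 − 0.6004) / [0.6004(1 − 0.758)] = 2.0847
Items = 2.0847 × 26 ≈ 54.20 → 55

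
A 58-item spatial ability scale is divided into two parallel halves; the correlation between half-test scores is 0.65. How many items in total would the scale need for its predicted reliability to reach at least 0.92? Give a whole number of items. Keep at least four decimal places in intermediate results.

180

r_full = 2(0.65)/(1 + 0.65) = 0.7879
n = r_tgt(1 − r_full) / [r_full(1 − r_tgt)] = 0.92 × 0.2121 / (0.7879 × 0.08) ≈ 3.0958
Required items = 3.0958 × 58 = 179.56, so 180 items.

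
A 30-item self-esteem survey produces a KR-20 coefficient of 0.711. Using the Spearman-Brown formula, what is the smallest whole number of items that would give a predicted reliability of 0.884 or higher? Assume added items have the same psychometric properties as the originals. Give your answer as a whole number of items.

Invert Spearman-Brown to solve for n:
n = r*(1 − r) / [ r (1 − r*) ]
n = [0.884 × 0.289] / [0.711 × 0.116]
  = 0.255476 / 0.082476 = 3.0976
3.0976 × 30 = 92.93 → 93 items

93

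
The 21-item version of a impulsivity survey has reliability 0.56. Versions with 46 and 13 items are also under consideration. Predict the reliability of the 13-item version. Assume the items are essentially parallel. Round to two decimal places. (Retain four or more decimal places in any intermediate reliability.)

The 46-item form is not needed; work directly from the 21-item form with n = 13/21 = 0.6190.
r_{13} = n·r / (1 + (n − 1)·r) = 0.3466 / 0.7866 ≈ 0.4406

0.44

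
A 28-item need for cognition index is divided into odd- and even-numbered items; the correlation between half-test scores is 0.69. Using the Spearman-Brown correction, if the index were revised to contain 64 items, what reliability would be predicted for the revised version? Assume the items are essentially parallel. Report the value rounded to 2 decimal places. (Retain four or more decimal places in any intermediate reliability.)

First correct the split-half correlation to full-test reliability: r_full = 2 × 0.69 / (1 + 0.69) ≈ 0.8166
Then adjust to 64 items: n = 64/28 = 2.2857
r_new = n·r_full / (1 + (n − 1)·r_full) = 1.8665 / 2.0499 ≈ 0.9105

0.91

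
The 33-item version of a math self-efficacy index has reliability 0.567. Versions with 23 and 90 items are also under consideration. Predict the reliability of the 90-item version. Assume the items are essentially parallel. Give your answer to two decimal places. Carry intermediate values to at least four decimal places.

0.78

The 23-item form is not needed; work directly from the 33-item form with n = 90/33 = 2.7273.
r_{90} = n·r / (1 + (n − 1)·r) = 1.5464 / 1.9794 ≈ 0.7812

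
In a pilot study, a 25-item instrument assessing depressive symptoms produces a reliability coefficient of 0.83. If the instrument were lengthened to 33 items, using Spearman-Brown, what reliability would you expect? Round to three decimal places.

0.866

n = 33/25 = 1.32
r_new = 1.32·0.83 / [1 + (1.32 − 1)·0.83]
r_new = 1.0956 / 1.2656 ≈ 0.8657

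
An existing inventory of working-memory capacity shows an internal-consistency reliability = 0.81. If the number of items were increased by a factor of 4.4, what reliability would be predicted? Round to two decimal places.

0.95

Apply the Spearman-Brown prophecy formula, r' = nr / [1 + (n − 1)r]:
r_new = (4.4 × 0.81) / (1 + (4.4 − 1) × 0.81)
r_new = 3.5640 / 3.7540 ≈ 0.9494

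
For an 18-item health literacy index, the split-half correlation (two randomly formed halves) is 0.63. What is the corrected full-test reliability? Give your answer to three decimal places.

0.773

The full test is twice the length of either half (n = 2).
r_full = 2(0.63) / (1 + 0.63)
       = 1.2600 / 1.6300 = 0.7730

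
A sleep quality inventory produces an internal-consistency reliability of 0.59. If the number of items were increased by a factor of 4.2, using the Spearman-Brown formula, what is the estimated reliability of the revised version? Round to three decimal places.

r_new = 4.2·0.59 / [1 + (4.2 − 1)·0.59]
     = 2.4780 / 2.8880 = 0.8580

0.858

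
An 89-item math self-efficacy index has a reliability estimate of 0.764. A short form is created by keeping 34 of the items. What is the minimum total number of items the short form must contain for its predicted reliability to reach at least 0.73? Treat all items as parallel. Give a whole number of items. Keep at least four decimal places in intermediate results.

75

First, r for the 34-item form: n = 34/89 = 0.3820, so r_34 = 0.3820·0.764/(1 + (0.3820 − 1)·0.764) = 0.5529
Length factor from the short form to reach 0.73: n' = 0.73(1 − 0.5529) / [0.5529(1 − 0.73)] ≈ 2.1863
Items = 2.1863 × 34 ≈ 74.33 → 75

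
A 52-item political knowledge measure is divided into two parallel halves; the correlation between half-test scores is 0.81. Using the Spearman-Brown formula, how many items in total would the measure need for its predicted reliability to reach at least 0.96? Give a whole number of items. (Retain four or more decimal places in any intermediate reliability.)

Corrected full-test reliability: r_full = 2 × 0.81 / (1 + 0.81) ≈ 0.8950
Solve Spearman-Brown for n: n = 0.96(1 − 0.8950) / [0.8950(1 − 0.96)] = 2.8156
Required items = 2.8156 × 52 = 146.41, so 147 items.

147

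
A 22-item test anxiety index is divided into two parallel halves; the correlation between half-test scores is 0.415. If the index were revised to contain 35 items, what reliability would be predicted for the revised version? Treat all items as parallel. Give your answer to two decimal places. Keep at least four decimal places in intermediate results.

Full-test reliability from the split-half r: r_full = 2(0.415)/(1 + 0.415) = 0.5866
Then adjust to 35 items: n = 35/22 = 1.5909
r_new = n·r_full / (1 + (n − 1)·r_full) = 0.9332 / 1.3466 ≈ 0.6930

0.69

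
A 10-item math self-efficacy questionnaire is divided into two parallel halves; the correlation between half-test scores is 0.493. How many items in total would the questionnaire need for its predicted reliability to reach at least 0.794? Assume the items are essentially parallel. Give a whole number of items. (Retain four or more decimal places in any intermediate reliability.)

Corrected full-test reliability: r_full = 2 × 0.493 / (1 + 0.493) ≈ 0.6604
n = r_tgt(1 − r_full) / [r_full(1 − r_tgt)] = 0.794 × 0.3396 / (0.6604 × 0.206) ≈ 1.9820
Required items = 1.9820 × 10 = 19.82, so 20 items.

20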